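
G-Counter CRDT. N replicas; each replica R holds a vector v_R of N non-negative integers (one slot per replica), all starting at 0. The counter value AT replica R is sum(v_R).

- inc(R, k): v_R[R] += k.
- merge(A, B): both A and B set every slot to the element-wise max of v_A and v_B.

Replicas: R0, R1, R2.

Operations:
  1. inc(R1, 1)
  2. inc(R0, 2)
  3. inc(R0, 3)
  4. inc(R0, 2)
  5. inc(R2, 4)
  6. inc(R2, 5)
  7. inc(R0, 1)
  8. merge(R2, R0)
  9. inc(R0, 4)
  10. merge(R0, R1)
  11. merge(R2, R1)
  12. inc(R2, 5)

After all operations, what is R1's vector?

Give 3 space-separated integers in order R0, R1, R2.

Op 1: inc R1 by 1 -> R1=(0,1,0) value=1
Op 2: inc R0 by 2 -> R0=(2,0,0) value=2
Op 3: inc R0 by 3 -> R0=(5,0,0) value=5
Op 4: inc R0 by 2 -> R0=(7,0,0) value=7
Op 5: inc R2 by 4 -> R2=(0,0,4) value=4
Op 6: inc R2 by 5 -> R2=(0,0,9) value=9
Op 7: inc R0 by 1 -> R0=(8,0,0) value=8
Op 8: merge R2<->R0 -> R2=(8,0,9) R0=(8,0,9)
Op 9: inc R0 by 4 -> R0=(12,0,9) value=21
Op 10: merge R0<->R1 -> R0=(12,1,9) R1=(12,1,9)
Op 11: merge R2<->R1 -> R2=(12,1,9) R1=(12,1,9)
Op 12: inc R2 by 5 -> R2=(12,1,14) value=27

Answer: 12 1 9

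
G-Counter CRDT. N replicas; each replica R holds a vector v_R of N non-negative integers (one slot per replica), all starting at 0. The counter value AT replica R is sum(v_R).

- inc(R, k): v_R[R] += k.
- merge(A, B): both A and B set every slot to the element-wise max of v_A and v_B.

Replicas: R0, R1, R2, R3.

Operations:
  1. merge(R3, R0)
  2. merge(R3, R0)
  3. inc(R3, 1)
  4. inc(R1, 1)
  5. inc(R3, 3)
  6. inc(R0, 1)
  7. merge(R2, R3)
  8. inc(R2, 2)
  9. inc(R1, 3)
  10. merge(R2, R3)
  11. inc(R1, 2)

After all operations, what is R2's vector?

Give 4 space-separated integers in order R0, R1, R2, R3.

Answer: 0 0 2 4

Derivation:
Op 1: merge R3<->R0 -> R3=(0,0,0,0) R0=(0,0,0,0)
Op 2: merge R3<->R0 -> R3=(0,0,0,0) R0=(0,0,0,0)
Op 3: inc R3 by 1 -> R3=(0,0,0,1) value=1
Op 4: inc R1 by 1 -> R1=(0,1,0,0) value=1
Op 5: inc R3 by 3 -> R3=(0,0,0,4) value=4
Op 6: inc R0 by 1 -> R0=(1,0,0,0) value=1
Op 7: merge R2<->R3 -> R2=(0,0,0,4) R3=(0,0,0,4)
Op 8: inc R2 by 2 -> R2=(0,0,2,4) value=6
Op 9: inc R1 by 3 -> R1=(0,4,0,0) value=4
Op 10: merge R2<->R3 -> R2=(0,0,2,4) R3=(0,0,2,4)
Op 11: inc R1 by 2 -> R1=(0,6,0,0) value=6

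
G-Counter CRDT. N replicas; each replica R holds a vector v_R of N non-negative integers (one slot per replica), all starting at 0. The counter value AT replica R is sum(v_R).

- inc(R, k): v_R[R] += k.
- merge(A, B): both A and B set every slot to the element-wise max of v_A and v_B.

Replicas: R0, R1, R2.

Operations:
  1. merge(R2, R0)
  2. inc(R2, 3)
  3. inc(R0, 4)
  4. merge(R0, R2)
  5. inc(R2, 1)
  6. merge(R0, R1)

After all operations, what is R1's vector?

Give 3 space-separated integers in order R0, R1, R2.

Op 1: merge R2<->R0 -> R2=(0,0,0) R0=(0,0,0)
Op 2: inc R2 by 3 -> R2=(0,0,3) value=3
Op 3: inc R0 by 4 -> R0=(4,0,0) value=4
Op 4: merge R0<->R2 -> R0=(4,0,3) R2=(4,0,3)
Op 5: inc R2 by 1 -> R2=(4,0,4) value=8
Op 6: merge R0<->R1 -> R0=(4,0,3) R1=(4,0,3)

Answer: 4 0 3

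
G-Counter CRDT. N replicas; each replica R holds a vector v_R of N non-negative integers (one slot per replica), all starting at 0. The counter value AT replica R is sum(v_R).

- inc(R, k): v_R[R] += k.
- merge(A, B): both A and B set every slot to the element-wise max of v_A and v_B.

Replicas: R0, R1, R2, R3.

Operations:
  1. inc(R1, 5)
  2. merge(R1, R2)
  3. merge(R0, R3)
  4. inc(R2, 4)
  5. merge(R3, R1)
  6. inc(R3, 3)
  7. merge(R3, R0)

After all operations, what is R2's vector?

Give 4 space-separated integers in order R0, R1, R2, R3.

Answer: 0 5 4 0

Derivation:
Op 1: inc R1 by 5 -> R1=(0,5,0,0) value=5
Op 2: merge R1<->R2 -> R1=(0,5,0,0) R2=(0,5,0,0)
Op 3: merge R0<->R3 -> R0=(0,0,0,0) R3=(0,0,0,0)
Op 4: inc R2 by 4 -> R2=(0,5,4,0) value=9
Op 5: merge R3<->R1 -> R3=(0,5,0,0) R1=(0,5,0,0)
Op 6: inc R3 by 3 -> R3=(0,5,0,3) value=8
Op 7: merge R3<->R0 -> R3=(0,5,0,3) R0=(0,5,0,3)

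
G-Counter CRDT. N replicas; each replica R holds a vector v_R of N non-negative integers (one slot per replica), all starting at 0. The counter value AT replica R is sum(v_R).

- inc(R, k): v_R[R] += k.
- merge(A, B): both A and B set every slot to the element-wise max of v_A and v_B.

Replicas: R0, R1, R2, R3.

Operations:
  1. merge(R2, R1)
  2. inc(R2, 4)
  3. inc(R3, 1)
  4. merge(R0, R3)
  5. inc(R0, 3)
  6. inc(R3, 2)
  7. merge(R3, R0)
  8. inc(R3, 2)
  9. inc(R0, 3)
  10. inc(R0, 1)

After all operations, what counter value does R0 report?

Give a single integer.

Op 1: merge R2<->R1 -> R2=(0,0,0,0) R1=(0,0,0,0)
Op 2: inc R2 by 4 -> R2=(0,0,4,0) value=4
Op 3: inc R3 by 1 -> R3=(0,0,0,1) value=1
Op 4: merge R0<->R3 -> R0=(0,0,0,1) R3=(0,0,0,1)
Op 5: inc R0 by 3 -> R0=(3,0,0,1) value=4
Op 6: inc R3 by 2 -> R3=(0,0,0,3) value=3
Op 7: merge R3<->R0 -> R3=(3,0,0,3) R0=(3,0,0,3)
Op 8: inc R3 by 2 -> R3=(3,0,0,5) value=8
Op 9: inc R0 by 3 -> R0=(6,0,0,3) value=9
Op 10: inc R0 by 1 -> R0=(7,0,0,3) value=10

Answer: 10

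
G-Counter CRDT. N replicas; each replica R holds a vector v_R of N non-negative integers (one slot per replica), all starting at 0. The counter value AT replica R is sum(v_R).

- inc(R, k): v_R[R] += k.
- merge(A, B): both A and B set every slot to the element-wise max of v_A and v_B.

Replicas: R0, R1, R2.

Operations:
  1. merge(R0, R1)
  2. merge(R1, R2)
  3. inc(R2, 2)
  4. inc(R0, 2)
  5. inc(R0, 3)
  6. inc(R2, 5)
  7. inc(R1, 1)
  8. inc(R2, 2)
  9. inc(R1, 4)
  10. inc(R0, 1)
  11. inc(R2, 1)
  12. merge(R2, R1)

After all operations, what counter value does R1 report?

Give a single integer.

Answer: 15

Derivation:
Op 1: merge R0<->R1 -> R0=(0,0,0) R1=(0,0,0)
Op 2: merge R1<->R2 -> R1=(0,0,0) R2=(0,0,0)
Op 3: inc R2 by 2 -> R2=(0,0,2) value=2
Op 4: inc R0 by 2 -> R0=(2,0,0) value=2
Op 5: inc R0 by 3 -> R0=(5,0,0) value=5
Op 6: inc R2 by 5 -> R2=(0,0,7) value=7
Op 7: inc R1 by 1 -> R1=(0,1,0) value=1
Op 8: inc R2 by 2 -> R2=(0,0,9) value=9
Op 9: inc R1 by 4 -> R1=(0,5,0) value=5
Op 10: inc R0 by 1 -> R0=(6,0,0) value=6
Op 11: inc R2 by 1 -> R2=(0,0,10) value=10
Op 12: merge R2<->R1 -> R2=(0,5,10) R1=(0,5,10)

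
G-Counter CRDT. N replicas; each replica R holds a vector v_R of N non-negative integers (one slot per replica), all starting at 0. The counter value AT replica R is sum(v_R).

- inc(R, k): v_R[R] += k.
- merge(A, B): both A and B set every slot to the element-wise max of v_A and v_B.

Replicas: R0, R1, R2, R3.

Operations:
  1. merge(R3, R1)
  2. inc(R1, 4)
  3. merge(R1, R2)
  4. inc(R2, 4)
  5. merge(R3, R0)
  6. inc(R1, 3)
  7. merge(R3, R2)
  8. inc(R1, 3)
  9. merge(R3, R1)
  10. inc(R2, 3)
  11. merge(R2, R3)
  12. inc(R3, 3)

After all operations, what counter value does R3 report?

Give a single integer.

Answer: 20

Derivation:
Op 1: merge R3<->R1 -> R3=(0,0,0,0) R1=(0,0,0,0)
Op 2: inc R1 by 4 -> R1=(0,4,0,0) value=4
Op 3: merge R1<->R2 -> R1=(0,4,0,0) R2=(0,4,0,0)
Op 4: inc R2 by 4 -> R2=(0,4,4,0) value=8
Op 5: merge R3<->R0 -> R3=(0,0,0,0) R0=(0,0,0,0)
Op 6: inc R1 by 3 -> R1=(0,7,0,0) value=7
Op 7: merge R3<->R2 -> R3=(0,4,4,0) R2=(0,4,4,0)
Op 8: inc R1 by 3 -> R1=(0,10,0,0) value=10
Op 9: merge R3<->R1 -> R3=(0,10,4,0) R1=(0,10,4,0)
Op 10: inc R2 by 3 -> R2=(0,4,7,0) value=11
Op 11: merge R2<->R3 -> R2=(0,10,7,0) R3=(0,10,7,0)
Op 12: inc R3 by 3 -> R3=(0,10,7,3) value=20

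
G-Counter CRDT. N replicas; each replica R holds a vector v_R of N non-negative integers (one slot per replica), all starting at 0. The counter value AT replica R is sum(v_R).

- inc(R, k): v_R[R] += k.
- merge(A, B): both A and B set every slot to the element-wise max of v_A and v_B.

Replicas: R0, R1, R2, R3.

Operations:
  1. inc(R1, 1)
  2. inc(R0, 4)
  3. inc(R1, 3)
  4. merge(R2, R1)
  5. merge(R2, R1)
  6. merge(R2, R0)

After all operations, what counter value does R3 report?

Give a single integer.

Op 1: inc R1 by 1 -> R1=(0,1,0,0) value=1
Op 2: inc R0 by 4 -> R0=(4,0,0,0) value=4
Op 3: inc R1 by 3 -> R1=(0,4,0,0) value=4
Op 4: merge R2<->R1 -> R2=(0,4,0,0) R1=(0,4,0,0)
Op 5: merge R2<->R1 -> R2=(0,4,0,0) R1=(0,4,0,0)
Op 6: merge R2<->R0 -> R2=(4,4,0,0) R0=(4,4,0,0)

Answer: 0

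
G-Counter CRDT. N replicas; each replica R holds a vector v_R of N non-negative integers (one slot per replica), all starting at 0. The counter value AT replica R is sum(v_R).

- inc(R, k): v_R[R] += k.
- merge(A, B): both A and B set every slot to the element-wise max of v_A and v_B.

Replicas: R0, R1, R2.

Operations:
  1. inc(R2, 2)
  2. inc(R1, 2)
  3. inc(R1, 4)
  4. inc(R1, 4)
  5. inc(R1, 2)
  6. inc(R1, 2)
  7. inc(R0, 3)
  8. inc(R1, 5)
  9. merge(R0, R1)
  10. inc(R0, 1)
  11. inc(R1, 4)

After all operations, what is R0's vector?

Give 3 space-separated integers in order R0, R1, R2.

Answer: 4 19 0

Derivation:
Op 1: inc R2 by 2 -> R2=(0,0,2) value=2
Op 2: inc R1 by 2 -> R1=(0,2,0) value=2
Op 3: inc R1 by 4 -> R1=(0,6,0) value=6
Op 4: inc R1 by 4 -> R1=(0,10,0) value=10
Op 5: inc R1 by 2 -> R1=(0,12,0) value=12
Op 6: inc R1 by 2 -> R1=(0,14,0) value=14
Op 7: inc R0 by 3 -> R0=(3,0,0) value=3
Op 8: inc R1 by 5 -> R1=(0,19,0) value=19
Op 9: merge R0<->R1 -> R0=(3,19,0) R1=(3,19,0)
Op 10: inc R0 by 1 -> R0=(4,19,0) value=23
Op 11: inc R1 by 4 -> R1=(3,23,0) value=26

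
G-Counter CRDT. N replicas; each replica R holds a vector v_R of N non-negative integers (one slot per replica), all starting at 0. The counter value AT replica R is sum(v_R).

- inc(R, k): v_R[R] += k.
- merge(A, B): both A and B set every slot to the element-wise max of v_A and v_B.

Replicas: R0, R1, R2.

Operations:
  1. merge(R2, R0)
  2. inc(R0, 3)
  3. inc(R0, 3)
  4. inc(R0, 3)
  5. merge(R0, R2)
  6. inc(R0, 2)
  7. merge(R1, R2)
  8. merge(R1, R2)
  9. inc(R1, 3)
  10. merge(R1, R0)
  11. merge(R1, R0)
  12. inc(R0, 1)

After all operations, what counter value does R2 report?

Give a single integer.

Op 1: merge R2<->R0 -> R2=(0,0,0) R0=(0,0,0)
Op 2: inc R0 by 3 -> R0=(3,0,0) value=3
Op 3: inc R0 by 3 -> R0=(6,0,0) value=6
Op 4: inc R0 by 3 -> R0=(9,0,0) value=9
Op 5: merge R0<->R2 -> R0=(9,0,0) R2=(9,0,0)
Op 6: inc R0 by 2 -> R0=(11,0,0) value=11
Op 7: merge R1<->R2 -> R1=(9,0,0) R2=(9,0,0)
Op 8: merge R1<->R2 -> R1=(9,0,0) R2=(9,0,0)
Op 9: inc R1 by 3 -> R1=(9,3,0) value=12
Op 10: merge R1<->R0 -> R1=(11,3,0) R0=(11,3,0)
Op 11: merge R1<->R0 -> R1=(11,3,0) R0=(11,3,0)
Op 12: inc R0 by 1 -> R0=(12,3,0) value=15

Answer: 9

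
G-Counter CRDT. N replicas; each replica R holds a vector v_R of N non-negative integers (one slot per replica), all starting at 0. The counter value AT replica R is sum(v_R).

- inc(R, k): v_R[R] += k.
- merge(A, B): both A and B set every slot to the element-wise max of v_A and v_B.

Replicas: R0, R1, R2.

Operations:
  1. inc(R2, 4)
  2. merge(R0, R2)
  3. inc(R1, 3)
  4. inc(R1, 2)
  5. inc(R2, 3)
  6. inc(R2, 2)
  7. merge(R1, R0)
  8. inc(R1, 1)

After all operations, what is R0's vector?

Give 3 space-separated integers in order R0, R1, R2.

Op 1: inc R2 by 4 -> R2=(0,0,4) value=4
Op 2: merge R0<->R2 -> R0=(0,0,4) R2=(0,0,4)
Op 3: inc R1 by 3 -> R1=(0,3,0) value=3
Op 4: inc R1 by 2 -> R1=(0,5,0) value=5
Op 5: inc R2 by 3 -> R2=(0,0,7) value=7
Op 6: inc R2 by 2 -> R2=(0,0,9) value=9
Op 7: merge R1<->R0 -> R1=(0,5,4) R0=(0,5,4)
Op 8: inc R1 by 1 -> R1=(0,6,4) value=10

Answer: 0 5 4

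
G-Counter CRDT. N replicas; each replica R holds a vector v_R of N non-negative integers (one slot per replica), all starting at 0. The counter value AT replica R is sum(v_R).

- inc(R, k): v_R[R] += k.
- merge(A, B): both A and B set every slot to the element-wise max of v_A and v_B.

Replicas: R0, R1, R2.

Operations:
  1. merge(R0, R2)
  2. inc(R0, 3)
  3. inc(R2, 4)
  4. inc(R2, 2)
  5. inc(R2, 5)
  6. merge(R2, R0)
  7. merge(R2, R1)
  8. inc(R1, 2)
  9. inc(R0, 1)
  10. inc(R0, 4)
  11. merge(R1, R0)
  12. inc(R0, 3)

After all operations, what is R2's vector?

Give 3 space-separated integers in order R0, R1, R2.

Answer: 3 0 11

Derivation:
Op 1: merge R0<->R2 -> R0=(0,0,0) R2=(0,0,0)
Op 2: inc R0 by 3 -> R0=(3,0,0) value=3
Op 3: inc R2 by 4 -> R2=(0,0,4) value=4
Op 4: inc R2 by 2 -> R2=(0,0,6) value=6
Op 5: inc R2 by 5 -> R2=(0,0,11) value=11
Op 6: merge R2<->R0 -> R2=(3,0,11) R0=(3,0,11)
Op 7: merge R2<->R1 -> R2=(3,0,11) R1=(3,0,11)
Op 8: inc R1 by 2 -> R1=(3,2,11) value=16
Op 9: inc R0 by 1 -> R0=(4,0,11) value=15
Op 10: inc R0 by 4 -> R0=(8,0,11) value=19
Op 11: merge R1<->R0 -> R1=(8,2,11) R0=(8,2,11)
Op 12: inc R0 by 3 -> R0=(11,2,11) value=24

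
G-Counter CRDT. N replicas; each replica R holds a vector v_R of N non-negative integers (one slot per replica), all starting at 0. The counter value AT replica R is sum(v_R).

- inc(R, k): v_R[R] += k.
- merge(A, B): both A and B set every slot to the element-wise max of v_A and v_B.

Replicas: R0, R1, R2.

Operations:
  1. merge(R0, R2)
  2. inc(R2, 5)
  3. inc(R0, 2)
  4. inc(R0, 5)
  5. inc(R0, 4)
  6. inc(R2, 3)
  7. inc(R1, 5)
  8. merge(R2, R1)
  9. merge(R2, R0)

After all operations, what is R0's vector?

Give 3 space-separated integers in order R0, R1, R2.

Answer: 11 5 8

Derivation:
Op 1: merge R0<->R2 -> R0=(0,0,0) R2=(0,0,0)
Op 2: inc R2 by 5 -> R2=(0,0,5) value=5
Op 3: inc R0 by 2 -> R0=(2,0,0) value=2
Op 4: inc R0 by 5 -> R0=(7,0,0) value=7
Op 5: inc R0 by 4 -> R0=(11,0,0) value=11
Op 6: inc R2 by 3 -> R2=(0,0,8) value=8
Op 7: inc R1 by 5 -> R1=(0,5,0) value=5
Op 8: merge R2<->R1 -> R2=(0,5,8) R1=(0,5,8)
Op 9: merge R2<->R0 -> R2=(11,5,8) R0=(11,5,8)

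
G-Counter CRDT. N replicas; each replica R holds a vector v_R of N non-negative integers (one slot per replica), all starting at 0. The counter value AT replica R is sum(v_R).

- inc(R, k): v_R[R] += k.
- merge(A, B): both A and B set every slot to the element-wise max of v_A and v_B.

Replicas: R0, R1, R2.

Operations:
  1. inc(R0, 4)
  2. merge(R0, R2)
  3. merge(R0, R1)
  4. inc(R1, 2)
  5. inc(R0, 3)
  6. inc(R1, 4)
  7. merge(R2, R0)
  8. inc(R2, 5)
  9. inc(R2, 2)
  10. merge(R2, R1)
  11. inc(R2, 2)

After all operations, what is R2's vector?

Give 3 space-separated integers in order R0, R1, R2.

Op 1: inc R0 by 4 -> R0=(4,0,0) value=4
Op 2: merge R0<->R2 -> R0=(4,0,0) R2=(4,0,0)
Op 3: merge R0<->R1 -> R0=(4,0,0) R1=(4,0,0)
Op 4: inc R1 by 2 -> R1=(4,2,0) value=6
Op 5: inc R0 by 3 -> R0=(7,0,0) value=7
Op 6: inc R1 by 4 -> R1=(4,6,0) value=10
Op 7: merge R2<->R0 -> R2=(7,0,0) R0=(7,0,0)
Op 8: inc R2 by 5 -> R2=(7,0,5) value=12
Op 9: inc R2 by 2 -> R2=(7,0,7) value=14
Op 10: merge R2<->R1 -> R2=(7,6,7) R1=(7,6,7)
Op 11: inc R2 by 2 -> R2=(7,6,9) value=22

Answer: 7 6 9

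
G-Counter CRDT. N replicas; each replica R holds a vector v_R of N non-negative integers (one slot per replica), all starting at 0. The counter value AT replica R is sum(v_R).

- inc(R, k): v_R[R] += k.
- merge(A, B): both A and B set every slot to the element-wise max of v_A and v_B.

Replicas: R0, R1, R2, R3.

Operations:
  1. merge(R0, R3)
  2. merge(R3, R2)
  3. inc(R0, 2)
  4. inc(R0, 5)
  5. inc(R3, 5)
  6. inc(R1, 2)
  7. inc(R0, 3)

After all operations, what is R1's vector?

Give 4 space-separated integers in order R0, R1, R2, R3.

Op 1: merge R0<->R3 -> R0=(0,0,0,0) R3=(0,0,0,0)
Op 2: merge R3<->R2 -> R3=(0,0,0,0) R2=(0,0,0,0)
Op 3: inc R0 by 2 -> R0=(2,0,0,0) value=2
Op 4: inc R0 by 5 -> R0=(7,0,0,0) value=7
Op 5: inc R3 by 5 -> R3=(0,0,0,5) value=5
Op 6: inc R1 by 2 -> R1=(0,2,0,0) value=2
Op 7: inc R0 by 3 -> R0=(10,0,0,0) value=10

Answer: 0 2 0 0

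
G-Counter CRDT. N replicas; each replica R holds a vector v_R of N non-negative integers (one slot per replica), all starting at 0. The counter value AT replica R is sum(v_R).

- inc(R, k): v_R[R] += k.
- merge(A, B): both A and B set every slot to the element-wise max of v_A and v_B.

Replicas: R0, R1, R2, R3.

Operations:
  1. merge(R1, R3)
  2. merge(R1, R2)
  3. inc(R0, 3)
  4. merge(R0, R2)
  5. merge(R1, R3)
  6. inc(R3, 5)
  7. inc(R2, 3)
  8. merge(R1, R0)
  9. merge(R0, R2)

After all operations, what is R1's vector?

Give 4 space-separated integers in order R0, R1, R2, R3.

Op 1: merge R1<->R3 -> R1=(0,0,0,0) R3=(0,0,0,0)
Op 2: merge R1<->R2 -> R1=(0,0,0,0) R2=(0,0,0,0)
Op 3: inc R0 by 3 -> R0=(3,0,0,0) value=3
Op 4: merge R0<->R2 -> R0=(3,0,0,0) R2=(3,0,0,0)
Op 5: merge R1<->R3 -> R1=(0,0,0,0) R3=(0,0,0,0)
Op 6: inc R3 by 5 -> R3=(0,0,0,5) value=5
Op 7: inc R2 by 3 -> R2=(3,0,3,0) value=6
Op 8: merge R1<->R0 -> R1=(3,0,0,0) R0=(3,0,0,0)
Op 9: merge R0<->R2 -> R0=(3,0,3,0) R2=(3,0,3,0)

Answer: 3 0 0 0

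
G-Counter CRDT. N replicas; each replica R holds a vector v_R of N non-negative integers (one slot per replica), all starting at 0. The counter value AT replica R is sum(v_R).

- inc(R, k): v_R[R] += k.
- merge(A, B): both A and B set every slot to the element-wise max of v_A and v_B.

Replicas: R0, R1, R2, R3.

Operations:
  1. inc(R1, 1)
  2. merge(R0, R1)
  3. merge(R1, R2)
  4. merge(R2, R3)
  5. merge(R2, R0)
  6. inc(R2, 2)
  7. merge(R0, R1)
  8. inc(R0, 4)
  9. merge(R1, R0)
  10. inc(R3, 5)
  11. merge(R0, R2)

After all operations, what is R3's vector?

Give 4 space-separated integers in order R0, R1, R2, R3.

Op 1: inc R1 by 1 -> R1=(0,1,0,0) value=1
Op 2: merge R0<->R1 -> R0=(0,1,0,0) R1=(0,1,0,0)
Op 3: merge R1<->R2 -> R1=(0,1,0,0) R2=(0,1,0,0)
Op 4: merge R2<->R3 -> R2=(0,1,0,0) R3=(0,1,0,0)
Op 5: merge R2<->R0 -> R2=(0,1,0,0) R0=(0,1,0,0)
Op 6: inc R2 by 2 -> R2=(0,1,2,0) value=3
Op 7: merge R0<->R1 -> R0=(0,1,0,0) R1=(0,1,0,0)
Op 8: inc R0 by 4 -> R0=(4,1,0,0) value=5
Op 9: merge R1<->R0 -> R1=(4,1,0,0) R0=(4,1,0,0)
Op 10: inc R3 by 5 -> R3=(0,1,0,5) value=6
Op 11: merge R0<->R2 -> R0=(4,1,2,0) R2=(4,1,2,0)

Answer: 0 1 0 5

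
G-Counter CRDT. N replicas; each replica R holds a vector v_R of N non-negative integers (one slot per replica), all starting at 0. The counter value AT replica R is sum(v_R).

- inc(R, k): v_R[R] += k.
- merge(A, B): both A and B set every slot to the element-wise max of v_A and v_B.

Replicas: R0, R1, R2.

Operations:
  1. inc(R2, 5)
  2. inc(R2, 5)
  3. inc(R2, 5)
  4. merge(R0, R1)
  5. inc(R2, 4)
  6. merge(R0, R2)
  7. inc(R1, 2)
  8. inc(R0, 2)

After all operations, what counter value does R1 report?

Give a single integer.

Answer: 2

Derivation:
Op 1: inc R2 by 5 -> R2=(0,0,5) value=5
Op 2: inc R2 by 5 -> R2=(0,0,10) value=10
Op 3: inc R2 by 5 -> R2=(0,0,15) value=15
Op 4: merge R0<->R1 -> R0=(0,0,0) R1=(0,0,0)
Op 5: inc R2 by 4 -> R2=(0,0,19) value=19
Op 6: merge R0<->R2 -> R0=(0,0,19) R2=(0,0,19)
Op 7: inc R1 by 2 -> R1=(0,2,0) value=2
Op 8: inc R0 by 2 -> R0=(2,0,19) value=21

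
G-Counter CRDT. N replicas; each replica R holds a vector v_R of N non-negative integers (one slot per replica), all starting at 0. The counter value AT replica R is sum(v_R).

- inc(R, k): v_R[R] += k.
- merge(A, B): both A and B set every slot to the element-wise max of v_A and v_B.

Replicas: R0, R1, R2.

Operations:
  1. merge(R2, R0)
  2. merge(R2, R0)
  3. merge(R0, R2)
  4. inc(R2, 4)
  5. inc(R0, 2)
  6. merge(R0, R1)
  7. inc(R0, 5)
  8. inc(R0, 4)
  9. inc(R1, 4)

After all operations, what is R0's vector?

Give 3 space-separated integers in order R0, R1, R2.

Answer: 11 0 0

Derivation:
Op 1: merge R2<->R0 -> R2=(0,0,0) R0=(0,0,0)
Op 2: merge R2<->R0 -> R2=(0,0,0) R0=(0,0,0)
Op 3: merge R0<->R2 -> R0=(0,0,0) R2=(0,0,0)
Op 4: inc R2 by 4 -> R2=(0,0,4) value=4
Op 5: inc R0 by 2 -> R0=(2,0,0) value=2
Op 6: merge R0<->R1 -> R0=(2,0,0) R1=(2,0,0)
Op 7: inc R0 by 5 -> R0=(7,0,0) value=7
Op 8: inc R0 by 4 -> R0=(11,0,0) value=11
Op 9: inc R1 by 4 -> R1=(2,4,0) value=6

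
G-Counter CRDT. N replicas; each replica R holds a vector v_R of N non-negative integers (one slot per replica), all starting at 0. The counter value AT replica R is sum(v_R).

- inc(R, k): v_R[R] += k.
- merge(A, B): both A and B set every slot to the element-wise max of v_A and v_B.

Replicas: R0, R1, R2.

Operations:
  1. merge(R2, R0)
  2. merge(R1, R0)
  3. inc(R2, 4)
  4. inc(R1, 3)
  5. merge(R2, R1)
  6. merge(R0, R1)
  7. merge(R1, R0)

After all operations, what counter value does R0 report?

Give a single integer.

Op 1: merge R2<->R0 -> R2=(0,0,0) R0=(0,0,0)
Op 2: merge R1<->R0 -> R1=(0,0,0) R0=(0,0,0)
Op 3: inc R2 by 4 -> R2=(0,0,4) value=4
Op 4: inc R1 by 3 -> R1=(0,3,0) value=3
Op 5: merge R2<->R1 -> R2=(0,3,4) R1=(0,3,4)
Op 6: merge R0<->R1 -> R0=(0,3,4) R1=(0,3,4)
Op 7: merge R1<->R0 -> R1=(0,3,4) R0=(0,3,4)

Answer: 7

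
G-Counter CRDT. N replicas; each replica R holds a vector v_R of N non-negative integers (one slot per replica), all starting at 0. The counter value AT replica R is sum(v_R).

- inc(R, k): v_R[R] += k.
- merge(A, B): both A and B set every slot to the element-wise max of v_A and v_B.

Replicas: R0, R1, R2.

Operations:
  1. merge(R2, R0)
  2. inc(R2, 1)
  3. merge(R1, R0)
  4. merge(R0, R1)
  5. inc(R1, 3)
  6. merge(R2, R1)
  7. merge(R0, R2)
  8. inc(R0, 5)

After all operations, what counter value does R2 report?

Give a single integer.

Op 1: merge R2<->R0 -> R2=(0,0,0) R0=(0,0,0)
Op 2: inc R2 by 1 -> R2=(0,0,1) value=1
Op 3: merge R1<->R0 -> R1=(0,0,0) R0=(0,0,0)
Op 4: merge R0<->R1 -> R0=(0,0,0) R1=(0,0,0)
Op 5: inc R1 by 3 -> R1=(0,3,0) value=3
Op 6: merge R2<->R1 -> R2=(0,3,1) R1=(0,3,1)
Op 7: merge R0<->R2 -> R0=(0,3,1) R2=(0,3,1)
Op 8: inc R0 by 5 -> R0=(5,3,1) value=9

Answer: 4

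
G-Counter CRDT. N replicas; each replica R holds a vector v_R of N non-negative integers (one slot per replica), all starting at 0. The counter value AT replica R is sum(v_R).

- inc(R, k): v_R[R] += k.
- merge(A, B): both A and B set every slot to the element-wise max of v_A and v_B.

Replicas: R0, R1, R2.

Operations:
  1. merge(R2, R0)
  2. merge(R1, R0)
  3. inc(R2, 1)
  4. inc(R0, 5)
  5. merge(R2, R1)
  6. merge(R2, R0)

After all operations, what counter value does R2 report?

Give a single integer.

Op 1: merge R2<->R0 -> R2=(0,0,0) R0=(0,0,0)
Op 2: merge R1<->R0 -> R1=(0,0,0) R0=(0,0,0)
Op 3: inc R2 by 1 -> R2=(0,0,1) value=1
Op 4: inc R0 by 5 -> R0=(5,0,0) value=5
Op 5: merge R2<->R1 -> R2=(0,0,1) R1=(0,0,1)
Op 6: merge R2<->R0 -> R2=(5,0,1) R0=(5,0,1)

Answer: 6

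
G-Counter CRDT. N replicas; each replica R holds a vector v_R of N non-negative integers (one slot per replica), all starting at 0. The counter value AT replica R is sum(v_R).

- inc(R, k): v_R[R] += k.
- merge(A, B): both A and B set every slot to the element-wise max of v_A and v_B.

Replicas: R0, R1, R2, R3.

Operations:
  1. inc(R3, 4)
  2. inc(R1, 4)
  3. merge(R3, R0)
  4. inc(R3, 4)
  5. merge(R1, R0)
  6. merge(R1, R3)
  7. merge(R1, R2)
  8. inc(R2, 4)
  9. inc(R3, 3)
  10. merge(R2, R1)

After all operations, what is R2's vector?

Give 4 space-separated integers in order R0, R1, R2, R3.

Answer: 0 4 4 8

Derivation:
Op 1: inc R3 by 4 -> R3=(0,0,0,4) value=4
Op 2: inc R1 by 4 -> R1=(0,4,0,0) value=4
Op 3: merge R3<->R0 -> R3=(0,0,0,4) R0=(0,0,0,4)
Op 4: inc R3 by 4 -> R3=(0,0,0,8) value=8
Op 5: merge R1<->R0 -> R1=(0,4,0,4) R0=(0,4,0,4)
Op 6: merge R1<->R3 -> R1=(0,4,0,8) R3=(0,4,0,8)
Op 7: merge R1<->R2 -> R1=(0,4,0,8) R2=(0,4,0,8)
Op 8: inc R2 by 4 -> R2=(0,4,4,8) value=16
Op 9: inc R3 by 3 -> R3=(0,4,0,11) value=15
Op 10: merge R2<->R1 -> R2=(0,4,4,8) R1=(0,4,4,8)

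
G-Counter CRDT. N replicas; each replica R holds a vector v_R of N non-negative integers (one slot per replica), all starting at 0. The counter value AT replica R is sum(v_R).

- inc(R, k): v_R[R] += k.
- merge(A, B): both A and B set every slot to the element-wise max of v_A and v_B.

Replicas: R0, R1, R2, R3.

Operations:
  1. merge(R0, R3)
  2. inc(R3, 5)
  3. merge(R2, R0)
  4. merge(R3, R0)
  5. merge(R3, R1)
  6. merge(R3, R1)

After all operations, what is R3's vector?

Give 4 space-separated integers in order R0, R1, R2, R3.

Answer: 0 0 0 5

Derivation:
Op 1: merge R0<->R3 -> R0=(0,0,0,0) R3=(0,0,0,0)
Op 2: inc R3 by 5 -> R3=(0,0,0,5) value=5
Op 3: merge R2<->R0 -> R2=(0,0,0,0) R0=(0,0,0,0)
Op 4: merge R3<->R0 -> R3=(0,0,0,5) R0=(0,0,0,5)
Op 5: merge R3<->R1 -> R3=(0,0,0,5) R1=(0,0,0,5)
Op 6: merge R3<->R1 -> R3=(0,0,0,5) R1=(0,0,0,5)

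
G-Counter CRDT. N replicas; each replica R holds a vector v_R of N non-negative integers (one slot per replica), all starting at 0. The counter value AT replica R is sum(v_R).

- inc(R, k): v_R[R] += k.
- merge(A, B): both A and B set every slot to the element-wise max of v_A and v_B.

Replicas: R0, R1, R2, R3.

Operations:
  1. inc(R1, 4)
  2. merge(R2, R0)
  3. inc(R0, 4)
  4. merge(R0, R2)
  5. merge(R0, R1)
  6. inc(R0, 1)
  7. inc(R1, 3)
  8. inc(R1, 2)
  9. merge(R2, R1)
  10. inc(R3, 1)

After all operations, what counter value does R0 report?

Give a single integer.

Answer: 9

Derivation:
Op 1: inc R1 by 4 -> R1=(0,4,0,0) value=4
Op 2: merge R2<->R0 -> R2=(0,0,0,0) R0=(0,0,0,0)
Op 3: inc R0 by 4 -> R0=(4,0,0,0) value=4
Op 4: merge R0<->R2 -> R0=(4,0,0,0) R2=(4,0,0,0)
Op 5: merge R0<->R1 -> R0=(4,4,0,0) R1=(4,4,0,0)
Op 6: inc R0 by 1 -> R0=(5,4,0,0) value=9
Op 7: inc R1 by 3 -> R1=(4,7,0,0) value=11
Op 8: inc R1 by 2 -> R1=(4,9,0,0) value=13
Op 9: merge R2<->R1 -> R2=(4,9,0,0) R1=(4,9,0,0)
Op 10: inc R3 by 1 -> R3=(0,0,0,1) value=1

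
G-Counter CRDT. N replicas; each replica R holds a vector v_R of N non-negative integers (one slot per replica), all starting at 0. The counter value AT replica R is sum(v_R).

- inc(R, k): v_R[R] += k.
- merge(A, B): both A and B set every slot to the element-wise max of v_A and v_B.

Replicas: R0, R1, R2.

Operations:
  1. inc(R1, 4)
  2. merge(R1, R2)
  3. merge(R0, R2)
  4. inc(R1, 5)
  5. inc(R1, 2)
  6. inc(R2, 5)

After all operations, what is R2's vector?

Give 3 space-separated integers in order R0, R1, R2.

Op 1: inc R1 by 4 -> R1=(0,4,0) value=4
Op 2: merge R1<->R2 -> R1=(0,4,0) R2=(0,4,0)
Op 3: merge R0<->R2 -> R0=(0,4,0) R2=(0,4,0)
Op 4: inc R1 by 5 -> R1=(0,9,0) value=9
Op 5: inc R1 by 2 -> R1=(0,11,0) value=11
Op 6: inc R2 by 5 -> R2=(0,4,5) value=9

Answer: 0 4 5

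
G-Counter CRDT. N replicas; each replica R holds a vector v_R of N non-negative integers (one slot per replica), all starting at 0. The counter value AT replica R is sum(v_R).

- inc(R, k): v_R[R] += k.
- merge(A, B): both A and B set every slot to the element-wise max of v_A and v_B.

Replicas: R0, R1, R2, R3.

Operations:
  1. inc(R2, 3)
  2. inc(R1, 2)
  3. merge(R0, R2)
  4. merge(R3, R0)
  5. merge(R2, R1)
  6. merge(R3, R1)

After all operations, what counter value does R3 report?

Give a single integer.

Op 1: inc R2 by 3 -> R2=(0,0,3,0) value=3
Op 2: inc R1 by 2 -> R1=(0,2,0,0) value=2
Op 3: merge R0<->R2 -> R0=(0,0,3,0) R2=(0,0,3,0)
Op 4: merge R3<->R0 -> R3=(0,0,3,0) R0=(0,0,3,0)
Op 5: merge R2<->R1 -> R2=(0,2,3,0) R1=(0,2,3,0)
Op 6: merge R3<->R1 -> R3=(0,2,3,0) R1=(0,2,3,0)

Answer: 5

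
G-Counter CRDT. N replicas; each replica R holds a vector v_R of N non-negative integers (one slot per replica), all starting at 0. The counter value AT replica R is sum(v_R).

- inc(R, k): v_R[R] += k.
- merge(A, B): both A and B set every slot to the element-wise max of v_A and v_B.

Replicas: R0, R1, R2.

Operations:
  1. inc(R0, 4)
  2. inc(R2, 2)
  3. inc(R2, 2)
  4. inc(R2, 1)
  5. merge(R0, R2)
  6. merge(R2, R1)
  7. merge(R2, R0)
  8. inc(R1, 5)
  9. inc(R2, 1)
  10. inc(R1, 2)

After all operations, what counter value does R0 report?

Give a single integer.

Op 1: inc R0 by 4 -> R0=(4,0,0) value=4
Op 2: inc R2 by 2 -> R2=(0,0,2) value=2
Op 3: inc R2 by 2 -> R2=(0,0,4) value=4
Op 4: inc R2 by 1 -> R2=(0,0,5) value=5
Op 5: merge R0<->R2 -> R0=(4,0,5) R2=(4,0,5)
Op 6: merge R2<->R1 -> R2=(4,0,5) R1=(4,0,5)
Op 7: merge R2<->R0 -> R2=(4,0,5) R0=(4,0,5)
Op 8: inc R1 by 5 -> R1=(4,5,5) value=14
Op 9: inc R2 by 1 -> R2=(4,0,6) value=10
Op 10: inc R1 by 2 -> R1=(4,7,5) value=16

Answer: 9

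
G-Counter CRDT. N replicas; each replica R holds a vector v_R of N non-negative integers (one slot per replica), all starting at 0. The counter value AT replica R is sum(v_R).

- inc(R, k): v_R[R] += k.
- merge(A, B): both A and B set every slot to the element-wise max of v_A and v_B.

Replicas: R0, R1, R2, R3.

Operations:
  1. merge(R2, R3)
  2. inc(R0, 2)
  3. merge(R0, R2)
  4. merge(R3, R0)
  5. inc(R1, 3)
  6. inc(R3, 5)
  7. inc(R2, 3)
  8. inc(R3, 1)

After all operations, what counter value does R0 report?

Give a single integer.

Op 1: merge R2<->R3 -> R2=(0,0,0,0) R3=(0,0,0,0)
Op 2: inc R0 by 2 -> R0=(2,0,0,0) value=2
Op 3: merge R0<->R2 -> R0=(2,0,0,0) R2=(2,0,0,0)
Op 4: merge R3<->R0 -> R3=(2,0,0,0) R0=(2,0,0,0)
Op 5: inc R1 by 3 -> R1=(0,3,0,0) value=3
Op 6: inc R3 by 5 -> R3=(2,0,0,5) value=7
Op 7: inc R2 by 3 -> R2=(2,0,3,0) value=5
Op 8: inc R3 by 1 -> R3=(2,0,0,6) value=8

Answer: 2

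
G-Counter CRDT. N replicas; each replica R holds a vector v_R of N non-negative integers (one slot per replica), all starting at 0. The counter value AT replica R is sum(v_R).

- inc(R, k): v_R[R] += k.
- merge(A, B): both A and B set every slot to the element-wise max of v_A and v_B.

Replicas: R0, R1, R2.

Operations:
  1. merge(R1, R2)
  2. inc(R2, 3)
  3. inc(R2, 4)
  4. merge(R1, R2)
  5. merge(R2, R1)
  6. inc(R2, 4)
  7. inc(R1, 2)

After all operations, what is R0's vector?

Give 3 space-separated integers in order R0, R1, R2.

Answer: 0 0 0

Derivation:
Op 1: merge R1<->R2 -> R1=(0,0,0) R2=(0,0,0)
Op 2: inc R2 by 3 -> R2=(0,0,3) value=3
Op 3: inc R2 by 4 -> R2=(0,0,7) value=7
Op 4: merge R1<->R2 -> R1=(0,0,7) R2=(0,0,7)
Op 5: merge R2<->R1 -> R2=(0,0,7) R1=(0,0,7)
Op 6: inc R2 by 4 -> R2=(0,0,11) value=11
Op 7: inc R1 by 2 -> R1=(0,2,7) value=9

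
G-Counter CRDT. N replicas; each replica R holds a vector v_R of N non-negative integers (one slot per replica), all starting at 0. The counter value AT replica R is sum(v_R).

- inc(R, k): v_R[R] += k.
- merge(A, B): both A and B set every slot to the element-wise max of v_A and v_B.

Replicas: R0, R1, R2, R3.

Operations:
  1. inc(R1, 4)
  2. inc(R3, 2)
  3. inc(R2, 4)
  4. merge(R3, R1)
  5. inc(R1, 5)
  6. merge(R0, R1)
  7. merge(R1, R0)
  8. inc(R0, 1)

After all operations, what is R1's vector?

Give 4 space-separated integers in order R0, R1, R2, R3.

Op 1: inc R1 by 4 -> R1=(0,4,0,0) value=4
Op 2: inc R3 by 2 -> R3=(0,0,0,2) value=2
Op 3: inc R2 by 4 -> R2=(0,0,4,0) value=4
Op 4: merge R3<->R1 -> R3=(0,4,0,2) R1=(0,4,0,2)
Op 5: inc R1 by 5 -> R1=(0,9,0,2) value=11
Op 6: merge R0<->R1 -> R0=(0,9,0,2) R1=(0,9,0,2)
Op 7: merge R1<->R0 -> R1=(0,9,0,2) R0=(0,9,0,2)
Op 8: inc R0 by 1 -> R0=(1,9,0,2) value=12

Answer: 0 9 0 2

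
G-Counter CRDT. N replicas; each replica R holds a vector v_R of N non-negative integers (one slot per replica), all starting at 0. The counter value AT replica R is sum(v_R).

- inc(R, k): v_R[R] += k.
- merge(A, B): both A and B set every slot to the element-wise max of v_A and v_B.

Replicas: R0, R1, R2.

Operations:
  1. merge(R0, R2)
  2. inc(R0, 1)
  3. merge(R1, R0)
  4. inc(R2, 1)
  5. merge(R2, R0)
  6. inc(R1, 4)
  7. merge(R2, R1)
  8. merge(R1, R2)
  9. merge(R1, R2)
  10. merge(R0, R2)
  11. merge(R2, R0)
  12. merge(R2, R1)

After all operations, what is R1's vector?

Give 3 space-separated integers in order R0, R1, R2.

Op 1: merge R0<->R2 -> R0=(0,0,0) R2=(0,0,0)
Op 2: inc R0 by 1 -> R0=(1,0,0) value=1
Op 3: merge R1<->R0 -> R1=(1,0,0) R0=(1,0,0)
Op 4: inc R2 by 1 -> R2=(0,0,1) value=1
Op 5: merge R2<->R0 -> R2=(1,0,1) R0=(1,0,1)
Op 6: inc R1 by 4 -> R1=(1,4,0) value=5
Op 7: merge R2<->R1 -> R2=(1,4,1) R1=(1,4,1)
Op 8: merge R1<->R2 -> R1=(1,4,1) R2=(1,4,1)
Op 9: merge R1<->R2 -> R1=(1,4,1) R2=(1,4,1)
Op 10: merge R0<->R2 -> R0=(1,4,1) R2=(1,4,1)
Op 11: merge R2<->R0 -> R2=(1,4,1) R0=(1,4,1)
Op 12: merge R2<->R1 -> R2=(1,4,1) R1=(1,4,1)

Answer: 1 4 1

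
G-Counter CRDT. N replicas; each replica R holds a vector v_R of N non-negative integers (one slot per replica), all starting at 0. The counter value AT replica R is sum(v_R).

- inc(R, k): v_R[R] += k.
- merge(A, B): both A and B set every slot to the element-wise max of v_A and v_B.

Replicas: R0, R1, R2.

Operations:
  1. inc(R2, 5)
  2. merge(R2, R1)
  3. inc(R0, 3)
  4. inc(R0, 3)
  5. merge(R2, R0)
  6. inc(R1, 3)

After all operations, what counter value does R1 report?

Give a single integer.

Answer: 8

Derivation:
Op 1: inc R2 by 5 -> R2=(0,0,5) value=5
Op 2: merge R2<->R1 -> R2=(0,0,5) R1=(0,0,5)
Op 3: inc R0 by 3 -> R0=(3,0,0) value=3
Op 4: inc R0 by 3 -> R0=(6,0,0) value=6
Op 5: merge R2<->R0 -> R2=(6,0,5) R0=(6,0,5)
Op 6: inc R1 by 3 -> R1=(0,3,5) value=8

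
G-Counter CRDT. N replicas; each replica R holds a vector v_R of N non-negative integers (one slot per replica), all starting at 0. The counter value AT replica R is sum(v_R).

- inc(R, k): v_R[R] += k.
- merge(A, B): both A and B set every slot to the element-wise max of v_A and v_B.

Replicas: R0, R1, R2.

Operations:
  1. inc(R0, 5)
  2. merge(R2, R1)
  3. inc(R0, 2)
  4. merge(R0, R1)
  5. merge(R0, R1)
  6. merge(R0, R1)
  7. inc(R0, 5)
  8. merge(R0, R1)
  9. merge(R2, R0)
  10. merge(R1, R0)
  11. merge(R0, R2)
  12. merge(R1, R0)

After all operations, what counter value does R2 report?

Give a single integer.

Answer: 12

Derivation:
Op 1: inc R0 by 5 -> R0=(5,0,0) value=5
Op 2: merge R2<->R1 -> R2=(0,0,0) R1=(0,0,0)
Op 3: inc R0 by 2 -> R0=(7,0,0) value=7
Op 4: merge R0<->R1 -> R0=(7,0,0) R1=(7,0,0)
Op 5: merge R0<->R1 -> R0=(7,0,0) R1=(7,0,0)
Op 6: merge R0<->R1 -> R0=(7,0,0) R1=(7,0,0)
Op 7: inc R0 by 5 -> R0=(12,0,0) value=12
Op 8: merge R0<->R1 -> R0=(12,0,0) R1=(12,0,0)
Op 9: merge R2<->R0 -> R2=(12,0,0) R0=(12,0,0)
Op 10: merge R1<->R0 -> R1=(12,0,0) R0=(12,0,0)
Op 11: merge R0<->R2 -> R0=(12,0,0) R2=(12,0,0)
Op 12: merge R1<->R0 -> R1=(12,0,0) R0=(12,0,0)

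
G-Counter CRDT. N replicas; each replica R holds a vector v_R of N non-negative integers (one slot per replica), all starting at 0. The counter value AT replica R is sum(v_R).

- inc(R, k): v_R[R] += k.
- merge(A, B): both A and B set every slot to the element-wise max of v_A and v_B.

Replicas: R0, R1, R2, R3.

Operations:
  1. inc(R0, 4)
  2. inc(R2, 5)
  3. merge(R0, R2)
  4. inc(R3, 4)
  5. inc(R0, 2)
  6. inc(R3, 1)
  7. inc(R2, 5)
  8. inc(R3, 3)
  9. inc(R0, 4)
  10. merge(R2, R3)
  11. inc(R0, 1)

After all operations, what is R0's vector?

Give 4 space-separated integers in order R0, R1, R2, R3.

Answer: 11 0 5 0

Derivation:
Op 1: inc R0 by 4 -> R0=(4,0,0,0) value=4
Op 2: inc R2 by 5 -> R2=(0,0,5,0) value=5
Op 3: merge R0<->R2 -> R0=(4,0,5,0) R2=(4,0,5,0)
Op 4: inc R3 by 4 -> R3=(0,0,0,4) value=4
Op 5: inc R0 by 2 -> R0=(6,0,5,0) value=11
Op 6: inc R3 by 1 -> R3=(0,0,0,5) value=5
Op 7: inc R2 by 5 -> R2=(4,0,10,0) value=14
Op 8: inc R3 by 3 -> R3=(0,0,0,8) value=8
Op 9: inc R0 by 4 -> R0=(10,0,5,0) value=15
Op 10: merge R2<->R3 -> R2=(4,0,10,8) R3=(4,0,10,8)
Op 11: inc R0 by 1 -> R0=(11,0,5,0) value=16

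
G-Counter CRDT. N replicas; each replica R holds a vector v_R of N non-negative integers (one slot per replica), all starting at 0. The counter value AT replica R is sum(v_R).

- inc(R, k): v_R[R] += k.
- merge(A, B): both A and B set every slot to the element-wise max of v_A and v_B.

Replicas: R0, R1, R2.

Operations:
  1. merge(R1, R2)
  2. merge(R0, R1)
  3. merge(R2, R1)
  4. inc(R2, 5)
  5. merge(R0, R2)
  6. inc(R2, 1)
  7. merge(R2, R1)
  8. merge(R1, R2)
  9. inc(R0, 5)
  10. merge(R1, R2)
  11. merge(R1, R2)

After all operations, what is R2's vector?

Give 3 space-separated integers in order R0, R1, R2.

Op 1: merge R1<->R2 -> R1=(0,0,0) R2=(0,0,0)
Op 2: merge R0<->R1 -> R0=(0,0,0) R1=(0,0,0)
Op 3: merge R2<->R1 -> R2=(0,0,0) R1=(0,0,0)
Op 4: inc R2 by 5 -> R2=(0,0,5) value=5
Op 5: merge R0<->R2 -> R0=(0,0,5) R2=(0,0,5)
Op 6: inc R2 by 1 -> R2=(0,0,6) value=6
Op 7: merge R2<->R1 -> R2=(0,0,6) R1=(0,0,6)
Op 8: merge R1<->R2 -> R1=(0,0,6) R2=(0,0,6)
Op 9: inc R0 by 5 -> R0=(5,0,5) value=10
Op 10: merge R1<->R2 -> R1=(0,0,6) R2=(0,0,6)
Op 11: merge R1<->R2 -> R1=(0,0,6) R2=(0,0,6)

Answer: 0 0 6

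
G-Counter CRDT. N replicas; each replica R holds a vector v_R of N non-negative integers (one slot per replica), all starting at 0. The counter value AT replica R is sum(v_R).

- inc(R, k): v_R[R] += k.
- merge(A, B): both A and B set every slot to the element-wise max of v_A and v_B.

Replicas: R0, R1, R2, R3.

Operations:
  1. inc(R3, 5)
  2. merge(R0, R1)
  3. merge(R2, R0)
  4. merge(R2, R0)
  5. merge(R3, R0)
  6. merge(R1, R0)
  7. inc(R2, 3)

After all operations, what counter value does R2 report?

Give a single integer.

Op 1: inc R3 by 5 -> R3=(0,0,0,5) value=5
Op 2: merge R0<->R1 -> R0=(0,0,0,0) R1=(0,0,0,0)
Op 3: merge R2<->R0 -> R2=(0,0,0,0) R0=(0,0,0,0)
Op 4: merge R2<->R0 -> R2=(0,0,0,0) R0=(0,0,0,0)
Op 5: merge R3<->R0 -> R3=(0,0,0,5) R0=(0,0,0,5)
Op 6: merge R1<->R0 -> R1=(0,0,0,5) R0=(0,0,0,5)
Op 7: inc R2 by 3 -> R2=(0,0,3,0) value=3

Answer: 3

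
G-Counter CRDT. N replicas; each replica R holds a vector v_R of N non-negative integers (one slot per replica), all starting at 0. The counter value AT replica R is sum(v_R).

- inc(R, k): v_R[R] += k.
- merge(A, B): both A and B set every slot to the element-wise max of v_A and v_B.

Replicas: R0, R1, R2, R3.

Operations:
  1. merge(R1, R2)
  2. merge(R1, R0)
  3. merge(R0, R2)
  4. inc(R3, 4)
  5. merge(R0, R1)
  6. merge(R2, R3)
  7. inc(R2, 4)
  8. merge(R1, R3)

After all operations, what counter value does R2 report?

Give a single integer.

Op 1: merge R1<->R2 -> R1=(0,0,0,0) R2=(0,0,0,0)
Op 2: merge R1<->R0 -> R1=(0,0,0,0) R0=(0,0,0,0)
Op 3: merge R0<->R2 -> R0=(0,0,0,0) R2=(0,0,0,0)
Op 4: inc R3 by 4 -> R3=(0,0,0,4) value=4
Op 5: merge R0<->R1 -> R0=(0,0,0,0) R1=(0,0,0,0)
Op 6: merge R2<->R3 -> R2=(0,0,0,4) R3=(0,0,0,4)
Op 7: inc R2 by 4 -> R2=(0,0,4,4) value=8
Op 8: merge R1<->R3 -> R1=(0,0,0,4) R3=(0,0,0,4)

Answer: 8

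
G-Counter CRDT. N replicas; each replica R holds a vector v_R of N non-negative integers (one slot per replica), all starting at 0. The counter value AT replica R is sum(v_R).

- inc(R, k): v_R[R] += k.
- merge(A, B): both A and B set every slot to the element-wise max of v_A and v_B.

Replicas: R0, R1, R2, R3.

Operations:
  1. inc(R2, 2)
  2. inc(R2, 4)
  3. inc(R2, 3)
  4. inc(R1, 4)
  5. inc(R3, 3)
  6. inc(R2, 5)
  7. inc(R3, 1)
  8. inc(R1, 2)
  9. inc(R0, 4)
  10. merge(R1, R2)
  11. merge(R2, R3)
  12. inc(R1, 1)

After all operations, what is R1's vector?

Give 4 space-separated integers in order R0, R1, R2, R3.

Answer: 0 7 14 0

Derivation:
Op 1: inc R2 by 2 -> R2=(0,0,2,0) value=2
Op 2: inc R2 by 4 -> R2=(0,0,6,0) value=6
Op 3: inc R2 by 3 -> R2=(0,0,9,0) value=9
Op 4: inc R1 by 4 -> R1=(0,4,0,0) value=4
Op 5: inc R3 by 3 -> R3=(0,0,0,3) value=3
Op 6: inc R2 by 5 -> R2=(0,0,14,0) value=14
Op 7: inc R3 by 1 -> R3=(0,0,0,4) value=4
Op 8: inc R1 by 2 -> R1=(0,6,0,0) value=6
Op 9: inc R0 by 4 -> R0=(4,0,0,0) value=4
Op 10: merge R1<->R2 -> R1=(0,6,14,0) R2=(0,6,14,0)
Op 11: merge R2<->R3 -> R2=(0,6,14,4) R3=(0,6,14,4)
Op 12: inc R1 by 1 -> R1=(0,7,14,0) value=21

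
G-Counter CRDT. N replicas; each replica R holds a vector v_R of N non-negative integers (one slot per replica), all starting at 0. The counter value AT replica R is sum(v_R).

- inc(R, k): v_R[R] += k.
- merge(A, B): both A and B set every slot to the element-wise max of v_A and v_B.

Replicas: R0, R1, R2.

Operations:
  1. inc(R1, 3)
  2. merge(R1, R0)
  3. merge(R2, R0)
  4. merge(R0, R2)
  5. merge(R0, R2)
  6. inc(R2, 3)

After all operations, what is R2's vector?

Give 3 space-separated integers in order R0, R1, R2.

Op 1: inc R1 by 3 -> R1=(0,3,0) value=3
Op 2: merge R1<->R0 -> R1=(0,3,0) R0=(0,3,0)
Op 3: merge R2<->R0 -> R2=(0,3,0) R0=(0,3,0)
Op 4: merge R0<->R2 -> R0=(0,3,0) R2=(0,3,0)
Op 5: merge R0<->R2 -> R0=(0,3,0) R2=(0,3,0)
Op 6: inc R2 by 3 -> R2=(0,3,3) value=6

Answer: 0 3 3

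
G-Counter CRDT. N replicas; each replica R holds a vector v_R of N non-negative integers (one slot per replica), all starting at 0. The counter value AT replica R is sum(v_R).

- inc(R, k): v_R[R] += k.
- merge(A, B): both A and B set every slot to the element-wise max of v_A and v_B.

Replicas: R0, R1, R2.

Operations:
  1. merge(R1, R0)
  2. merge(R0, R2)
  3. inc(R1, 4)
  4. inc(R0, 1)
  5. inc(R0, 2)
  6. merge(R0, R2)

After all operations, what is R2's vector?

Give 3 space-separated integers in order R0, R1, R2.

Op 1: merge R1<->R0 -> R1=(0,0,0) R0=(0,0,0)
Op 2: merge R0<->R2 -> R0=(0,0,0) R2=(0,0,0)
Op 3: inc R1 by 4 -> R1=(0,4,0) value=4
Op 4: inc R0 by 1 -> R0=(1,0,0) value=1
Op 5: inc R0 by 2 -> R0=(3,0,0) value=3
Op 6: merge R0<->R2 -> R0=(3,0,0) R2=(3,0,0)

Answer: 3 0 0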